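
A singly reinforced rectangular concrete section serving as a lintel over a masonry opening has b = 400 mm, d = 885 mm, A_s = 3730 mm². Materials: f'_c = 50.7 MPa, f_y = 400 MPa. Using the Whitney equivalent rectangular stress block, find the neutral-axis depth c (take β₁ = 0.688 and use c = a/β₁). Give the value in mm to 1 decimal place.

c ≈ 125.8 mm

T = A_s f_y = 3730 × 400 = 1492000 N = 1492 kN.
Setting C = 0.85 f'_c a b equal to T: a = 1492000/(0.85 × 50.7 × 400) = 86.553 mm.
With β₁ = 0.688, c = a/β₁ = 86.553/0.688 = 125.8 mm.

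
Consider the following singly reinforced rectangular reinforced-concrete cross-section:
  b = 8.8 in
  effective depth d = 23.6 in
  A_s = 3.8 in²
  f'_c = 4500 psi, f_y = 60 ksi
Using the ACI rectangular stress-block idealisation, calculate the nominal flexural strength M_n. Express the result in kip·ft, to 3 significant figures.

M_n ≈ 384 kip·ft

T = A_s f_y = 3.8 × 60 = 228 kips.
a = T/(0.85 f'_c b) = 228/(0.85 × 4.5 × 8.8) = 6.774 in.
M_n = T(d − a/2) = 228 × (23.6 − 3.387) = 4608.6 kip·in = 4608.6/12 = 384.05 kip·ft.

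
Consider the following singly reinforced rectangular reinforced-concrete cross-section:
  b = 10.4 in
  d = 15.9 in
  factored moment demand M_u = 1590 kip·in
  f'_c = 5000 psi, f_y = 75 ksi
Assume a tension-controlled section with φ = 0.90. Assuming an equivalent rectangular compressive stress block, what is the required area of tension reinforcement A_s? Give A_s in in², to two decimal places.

M_n = M_u/φ = 1590/0.90 = 1766.67 kip·in.
From M_n = 0.85 f'_c a b (d − a/2):
a = d − √(d² − 2M_n/(0.85 f'_c b)) = 15.9 − √(15.9² − 2 × 1766.67/(0.85 × 5 × 10.4)) = 2.752 in.
A_s = 0.85 f'_c a b / f_y = 0.85 × 5 × 2.752 × 10.4 / 75 = 1.622 in².

A_s ≈ 1.62 in²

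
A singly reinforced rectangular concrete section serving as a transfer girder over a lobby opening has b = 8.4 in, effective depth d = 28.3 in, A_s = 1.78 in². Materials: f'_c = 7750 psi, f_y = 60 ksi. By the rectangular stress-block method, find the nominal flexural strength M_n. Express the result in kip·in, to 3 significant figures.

M_n ≈ 2920 kip·in

T = A_s f_y = 1.78 × 60 = 106.8 kips.
a = T/(0.85 f'_c b) = 106.8/(0.85 × 7.75 × 8.4) = 1.930 in.
M_n = T(d − a/2) = 106.8 × (28.3 − 0.965) = 2919.4 kip·in.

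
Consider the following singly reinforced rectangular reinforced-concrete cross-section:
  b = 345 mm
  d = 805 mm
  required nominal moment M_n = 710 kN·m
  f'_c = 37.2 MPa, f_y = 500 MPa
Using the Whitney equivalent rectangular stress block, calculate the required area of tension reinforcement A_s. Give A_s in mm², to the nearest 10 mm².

With M_n = 0.85 f'_c a b (d − a/2), solve the quadratic for a:
a = d − √(d² − 2M_n/(0.85 f'_c b)) = 805 − √(805² − 2 × 710×10⁶/(0.85 × 37.2 × 345)) = 85.38 mm.
A_s = 0.85 f'_c a b / f_y = 0.85 × 37.2 × 85.38 × 345 / 500 = 1862.8 mm².

A_s ≈ 1860 mm²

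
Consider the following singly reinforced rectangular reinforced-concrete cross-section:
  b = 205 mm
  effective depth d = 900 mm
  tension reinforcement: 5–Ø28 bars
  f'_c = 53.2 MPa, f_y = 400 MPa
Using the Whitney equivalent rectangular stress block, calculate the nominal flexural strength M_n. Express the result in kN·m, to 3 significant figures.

A_s = 5 × 616 = 3080 mm².
T = A_s f_y = 3080 × 400 = 1232000 N = 1232 kN.
From C = T: a = T/(0.85 f'_c b) = 1232000/(0.85 × 53.2 × 205) = 132.90 mm.
M_n = T(d − a/2) = 1232 kN × (900 − 66.45) mm = 1026.93 kN·m.

M_n ≈ 1030 kN·m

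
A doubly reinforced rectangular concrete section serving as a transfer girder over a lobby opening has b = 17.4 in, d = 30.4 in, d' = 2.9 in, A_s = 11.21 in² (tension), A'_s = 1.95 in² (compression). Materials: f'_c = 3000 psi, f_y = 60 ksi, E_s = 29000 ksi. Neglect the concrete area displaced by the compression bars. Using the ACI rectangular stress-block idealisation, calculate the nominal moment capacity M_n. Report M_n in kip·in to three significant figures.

M_n ≈ 16600 kip·in

Assume both steels yield.
a = (A_s − A'_s) f_y/(0.85 f'_c b) = (11.21 − 1.95) × 60/(0.85 × 3 × 17.4) = 12.522 in.
c = a/β₁ = 12.522/0.85 = 14.732 in; ε'_s = 0.003(c − d')/c = 0.0024 ≥ ε_y = 0.0021, so the compression steel yields.
M_n = (A_s − A'_s) f_y (d − a/2) + A'_s f_y (d − d') = 555.6 × (30.4 − 6.261) + 117 × (30.4 − 2.9) = 13411.6 + 3217.5 = 16629.1 kip·in.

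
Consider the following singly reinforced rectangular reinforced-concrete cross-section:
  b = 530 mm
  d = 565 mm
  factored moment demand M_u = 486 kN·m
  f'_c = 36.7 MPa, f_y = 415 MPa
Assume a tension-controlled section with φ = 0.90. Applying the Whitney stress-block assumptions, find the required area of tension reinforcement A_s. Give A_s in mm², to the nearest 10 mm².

A_s ≈ 2430 mm²

M_n = M_u/φ = 486/0.90 = 540 kN·m.
With M_n = 0.85 f'_c a b (d − a/2), solve the quadratic for a:
a = d − √(d² − 2M_n/(0.85 f'_c b)) = 565 − √(565² − 2 × 540×10⁶/(0.85 × 36.7 × 530)) = 61.11 mm.
A_s = 0.85 f'_c a b / f_y = 0.85 × 36.7 × 61.11 × 530 / 415 = 2434.6 mm².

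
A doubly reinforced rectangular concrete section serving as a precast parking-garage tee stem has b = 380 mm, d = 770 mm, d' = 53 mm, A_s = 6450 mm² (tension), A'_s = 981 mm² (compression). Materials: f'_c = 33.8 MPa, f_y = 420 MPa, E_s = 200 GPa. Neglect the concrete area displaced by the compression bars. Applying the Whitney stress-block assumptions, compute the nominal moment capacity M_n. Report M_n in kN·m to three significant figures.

Assume both tension and compression steel yield.
Net tension couple steel: A_s − A'_s = 5469 mm².
a = (A_s − A'_s) f_y / (0.85 f'_c b) = 2296980/(0.85 × 33.8 × 380) = 210.40 mm.
c = a/β₁ = 210.40/0.809 = 260.07 mm; ε'_s = 0.003(c − d')/c = 0.0024 ≥ f_y/E_s = 0.0021, so compression steel does yield.
M_n = (A_s − A'_s) f_y (d − a/2) + A'_s f_y (d − d') = [2296980 × (770 − 105.2) + 412020 × (770 − 53)] × 10⁻⁶ = 1527.03 + 295.42 = 1822.45 kN·m.

M_n ≈ 1820 kN·m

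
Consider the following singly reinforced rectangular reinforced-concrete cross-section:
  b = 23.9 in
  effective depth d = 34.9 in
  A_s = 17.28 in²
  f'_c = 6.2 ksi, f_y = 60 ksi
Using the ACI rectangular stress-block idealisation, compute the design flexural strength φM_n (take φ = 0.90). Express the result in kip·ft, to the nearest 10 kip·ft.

T = A_s f_y = 17.28 × 60 = 1036.8 kips.
a = T/(0.85 f'_c b) = 1036.8/(0.85 × 6.2 × 23.9) = 8.232 in.
M_n = T(d − a/2) = 1036.8 × (34.9 − 4.116) = 31916.9 kip·in = 31916.9/12 = 2659.74 kip·ft.
φM_n = 0.90 × 2659.74 = 2393.77 kip·ft.

φM_n ≈ 2390 kip·ft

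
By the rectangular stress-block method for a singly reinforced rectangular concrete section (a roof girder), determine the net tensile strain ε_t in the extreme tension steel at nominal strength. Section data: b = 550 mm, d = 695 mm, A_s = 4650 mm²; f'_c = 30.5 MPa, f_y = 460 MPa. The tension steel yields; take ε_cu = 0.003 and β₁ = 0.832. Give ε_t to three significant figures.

ε_t ≈ 0.00856

a = A_s f_y/(0.85 f'_c b) = 150.01 mm.
β₁ = 0.832, so c = a/β₁ = 150.01/0.832 = 180.30 mm.
From the linear strain diagram with ε_cu = 0.003: ε_t = 0.003 (d − c)/c = 0.003 × (695 − 180.30)/180.30 = 0.00856.
Since ε_t ≥ 0.005, the section is tension-controlled.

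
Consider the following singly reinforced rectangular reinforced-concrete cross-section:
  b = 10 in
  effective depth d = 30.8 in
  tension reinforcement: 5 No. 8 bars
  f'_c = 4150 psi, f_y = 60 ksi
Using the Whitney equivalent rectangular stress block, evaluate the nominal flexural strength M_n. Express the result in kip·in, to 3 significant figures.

M_n ≈ 6500 kip·in

A_s = 5 × 0.79 = 3.95 in².
T = A_s f_y = 3.95 × 60 = 237 kips.
a = T/(0.85 f'_c b) = 237/(0.85 × 4.15 × 10) = 6.719 in.
M_n = T(d − a/2) = 237 × (30.8 − 3.3595) = 6503.4 kip·in.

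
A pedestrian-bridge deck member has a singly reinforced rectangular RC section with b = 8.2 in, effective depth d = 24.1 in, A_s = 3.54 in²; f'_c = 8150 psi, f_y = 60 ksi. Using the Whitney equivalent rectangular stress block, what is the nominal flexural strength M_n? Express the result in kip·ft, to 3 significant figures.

M_n ≈ 393 kip·ft

T = A_s f_y = 3.54 × 60 = 212.4 kips.
a = T/(0.85 f'_c b) = 212.4/(0.85 × 8.15 × 8.2) = 3.739 in.
M_n = T(d − a/2) = 212.4 × (24.1 − 1.8695) = 4721.8 kip·in = 4721.8/12 = 393.48 kip·ft.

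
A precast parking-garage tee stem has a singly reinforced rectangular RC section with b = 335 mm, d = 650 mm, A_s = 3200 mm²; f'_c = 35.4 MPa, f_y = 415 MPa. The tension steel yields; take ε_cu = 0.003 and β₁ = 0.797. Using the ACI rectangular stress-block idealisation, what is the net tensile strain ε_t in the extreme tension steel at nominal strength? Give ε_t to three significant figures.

a = A_s f_y/(0.85 f'_c b) = 131.74 mm.
β₁ = 0.797, so c = a/β₁ = 131.74/0.797 = 165.29 mm.
From the linear strain diagram with ε_cu = 0.003: ε_t = 0.003 (d − c)/c = 0.003 × (650 − 165.29)/165.29 = 0.00880.
Since ε_t ≥ 0.005, the section is tension-controlled.

ε_t ≈ 0.00880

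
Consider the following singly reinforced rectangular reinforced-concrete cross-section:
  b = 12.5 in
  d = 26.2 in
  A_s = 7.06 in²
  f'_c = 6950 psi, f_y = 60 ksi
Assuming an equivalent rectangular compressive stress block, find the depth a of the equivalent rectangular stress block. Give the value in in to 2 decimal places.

a ≈ 5.74 in

T = A_s f_y = 7.06 × 60 = 423.6 kips.
a = T/(0.85 f'_c b) = 423.6/(0.85 × 6.95 × 12.5) = 5.74 in.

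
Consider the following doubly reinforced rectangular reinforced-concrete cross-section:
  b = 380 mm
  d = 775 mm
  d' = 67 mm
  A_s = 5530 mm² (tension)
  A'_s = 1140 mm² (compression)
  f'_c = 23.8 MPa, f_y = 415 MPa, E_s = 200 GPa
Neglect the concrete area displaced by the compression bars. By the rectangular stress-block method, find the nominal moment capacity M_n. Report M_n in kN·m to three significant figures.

Assume both tension and compression steel yield.
Net tension couple steel: A_s − A'_s = 4390 mm².
a = (A_s − A'_s) f_y / (0.85 f'_c b) = 1821850/(0.85 × 23.8 × 380) = 236.99 mm.
c = a/β₁ = 236.99/0.85 = 278.81 mm; ε'_s = 0.003(c − d')/c = 0.0023 ≥ f_y/E_s = 0.0021, so compression steel does yield.
M_n = (A_s − A'_s) f_y (d − a/2) + A'_s f_y (d − d') = [1821850 × (775 − 118.495) + 473100 × (775 − 67)] × 10⁻⁶ = 1196.05 + 334.95 = 1531.00 kN·m.

M_n ≈ 1530 kN·m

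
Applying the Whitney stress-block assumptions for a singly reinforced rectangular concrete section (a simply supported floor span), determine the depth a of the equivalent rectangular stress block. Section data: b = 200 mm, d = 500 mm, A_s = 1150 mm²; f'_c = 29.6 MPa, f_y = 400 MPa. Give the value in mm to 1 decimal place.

a ≈ 91.4 mm

T = A_s f_y = 1150 × 400 = 460000 N = 460 kN.
Setting C = 0.85 f'_c a b equal to T: a = 460000/(0.85 × 29.6 × 200) = 91.4 mm.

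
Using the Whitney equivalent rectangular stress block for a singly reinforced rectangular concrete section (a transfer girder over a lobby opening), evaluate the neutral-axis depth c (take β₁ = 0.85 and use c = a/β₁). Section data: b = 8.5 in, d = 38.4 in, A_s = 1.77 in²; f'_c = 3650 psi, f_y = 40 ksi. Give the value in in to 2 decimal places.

T = A_s f_y = 1.77 × 40 = 70.8 kips.
a = T/(0.85 f'_c b) = 70.8/(0.85 × 3.65 × 8.5) = 2.6847 in.
With β₁ = 0.85, c = a/β₁ = 2.6847/0.85 = 3.16 in.

c ≈ 3.16 in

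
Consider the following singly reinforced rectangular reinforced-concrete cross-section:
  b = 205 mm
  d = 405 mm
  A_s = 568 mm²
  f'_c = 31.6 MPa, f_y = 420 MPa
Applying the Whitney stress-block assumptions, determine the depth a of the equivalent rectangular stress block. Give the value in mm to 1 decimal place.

T = A_s f_y = 568 × 420 = 238560 N = 238.56 kN.
Setting C = 0.85 f'_c a b equal to T: a = 238560/(0.85 × 31.6 × 205) = 43.3 mm.

a ≈ 43.3 mm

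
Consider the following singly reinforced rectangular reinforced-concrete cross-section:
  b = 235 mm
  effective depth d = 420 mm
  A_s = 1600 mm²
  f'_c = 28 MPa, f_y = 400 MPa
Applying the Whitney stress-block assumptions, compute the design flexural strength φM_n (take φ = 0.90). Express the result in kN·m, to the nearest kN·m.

T = A_s f_y = 1600 × 400 = 640000 N = 640 kN.
From C = T: a = T/(0.85 f'_c b) = 640000/(0.85 × 28 × 235) = 114.43 mm.
M_n = T(d − a/2) = 640 kN × (420 − 57.215) mm = 232.18 kN·m.
φM_n = 0.90 × 232.18 = 208.96 kN·m.

φM_n ≈ 209 kN·m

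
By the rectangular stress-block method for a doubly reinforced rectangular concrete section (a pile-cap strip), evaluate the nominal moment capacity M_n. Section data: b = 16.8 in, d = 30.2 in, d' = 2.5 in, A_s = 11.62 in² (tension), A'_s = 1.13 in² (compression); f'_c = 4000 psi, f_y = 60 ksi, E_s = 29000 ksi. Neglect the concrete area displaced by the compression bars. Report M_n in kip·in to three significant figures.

M_n ≈ 17400 kip·in

Assume both steels yield.
a = (A_s − A'_s) f_y/(0.85 f'_c b) = (11.62 − 1.13) × 60/(0.85 × 4 × 16.8) = 11.019 in.
c = a/β₁ = 11.019/0.85 = 12.964 in; ε'_s = 0.003(c − d')/c = 0.0024 ≥ ε_y = 0.0021, so the compression steel yields.
M_n = (A_s − A'_s) f_y (d − a/2) + A'_s f_y (d − d') = 629.4 × (30.2 − 5.5095) + 67.8 × (30.2 − 2.5) = 15540.2 + 1878.1 = 17418.3 kip·in.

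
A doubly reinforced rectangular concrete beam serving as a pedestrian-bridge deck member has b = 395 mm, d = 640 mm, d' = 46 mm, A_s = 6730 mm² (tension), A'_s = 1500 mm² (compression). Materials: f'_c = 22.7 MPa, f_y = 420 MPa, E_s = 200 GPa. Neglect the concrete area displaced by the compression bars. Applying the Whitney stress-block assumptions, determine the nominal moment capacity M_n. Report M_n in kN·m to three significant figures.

Assume both tension and compression steel yield.
Net tension couple steel: A_s − A'_s = 5230 mm².
a = (A_s − A'_s) f_y / (0.85 f'_c b) = 2196600/(0.85 × 22.7 × 395) = 288.21 mm.
c = a/β₁ = 288.21/0.85 = 339.07 mm; ε'_s = 0.003(c − d')/c = 0.0026 ≥ f_y/E_s = 0.0021, so compression steel does yield.
M_n = (A_s − A'_s) f_y (d − a/2) + A'_s f_y (d − d') = [2196600 × (640 − 144.105) + 630000 × (640 − 46)] × 10⁻⁶ = 1089.28 + 374.22 = 1463.50 kN·m.

M_n ≈ 1460 kN·m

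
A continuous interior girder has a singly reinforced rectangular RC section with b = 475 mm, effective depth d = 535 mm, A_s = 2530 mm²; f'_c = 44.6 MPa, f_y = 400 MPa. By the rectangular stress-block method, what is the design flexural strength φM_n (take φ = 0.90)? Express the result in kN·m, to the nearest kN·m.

T = A_s f_y = 2530 × 400 = 1012000 N = 1012 kN.
From C = T: a = T/(0.85 f'_c b) = 1012000/(0.85 × 44.6 × 475) = 56.20 mm.
M_n = T(d − a/2) = 1012 kN × (535 − 28.1) mm = 512.98 kN·m.
φM_n = 0.90 × 512.98 = 461.68 kN·m.

φM_n ≈ 462 kN·m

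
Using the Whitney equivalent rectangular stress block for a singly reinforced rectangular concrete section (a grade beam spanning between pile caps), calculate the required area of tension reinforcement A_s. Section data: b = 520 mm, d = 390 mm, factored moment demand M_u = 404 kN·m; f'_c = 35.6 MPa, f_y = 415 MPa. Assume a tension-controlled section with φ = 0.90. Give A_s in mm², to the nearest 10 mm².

A_s ≈ 3100 mm²

M_n = M_u/φ = 404/0.90 = 448.889 kN·m.
With M_n = 0.85 f'_c a b (d − a/2), solve the quadratic for a:
a = d − √(d² − 2M_n/(0.85 f'_c b)) = 390 − √(390² − 2 × 448.889×10⁶/(0.85 × 35.6 × 520)) = 81.71 mm.
A_s = 0.85 f'_c a b / f_y = 0.85 × 35.6 × 81.71 × 520 / 415 = 3098.1 mm².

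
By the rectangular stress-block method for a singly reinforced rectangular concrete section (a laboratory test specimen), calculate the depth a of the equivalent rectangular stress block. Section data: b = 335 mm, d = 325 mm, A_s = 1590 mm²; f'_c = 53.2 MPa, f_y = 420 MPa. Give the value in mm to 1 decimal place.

a ≈ 44.1 mm

T = A_s f_y = 1590 × 420 = 667800 N = 667.8 kN.
Setting C = 0.85 f'_c a b equal to T: a = 667800/(0.85 × 53.2 × 335) = 44.1 mm.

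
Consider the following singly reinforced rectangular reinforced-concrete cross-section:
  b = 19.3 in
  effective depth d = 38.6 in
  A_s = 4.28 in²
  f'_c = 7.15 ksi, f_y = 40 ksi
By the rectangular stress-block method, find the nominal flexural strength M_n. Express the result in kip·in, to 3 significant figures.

M_n ≈ 6480 kip·in

T = A_s f_y = 4.28 × 40 = 171.2 kips.
a = T/(0.85 f'_c b) = 171.2/(0.85 × 7.15 × 19.3) = 1.460 in.
M_n = T(d − a/2) = 171.2 × (38.6 − 0.73) = 6483.3 kip·in.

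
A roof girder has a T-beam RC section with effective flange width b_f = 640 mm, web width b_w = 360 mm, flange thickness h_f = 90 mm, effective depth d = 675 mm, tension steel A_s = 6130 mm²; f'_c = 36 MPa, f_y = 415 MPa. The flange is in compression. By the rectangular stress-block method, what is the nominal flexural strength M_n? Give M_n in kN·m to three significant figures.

Tension: T = A_s f_y = 6130 × 415 = 2543950 N.
Try a within the flange: a = T/(0.85 f'_c b_f) = 2543950/(0.85 × 36 × 640) = 129.90 mm.
a = 129.90 > h_f = 90 mm: the block extends into the web. Split into flange-overhang and web parts.
C_f = 0.85 f'_c (b_f − b_w) h_f = 0.85 × 36 × (640 − 360) × 90 = 771120 N.
Remaining web compression depth: a_w = (T − C_f)/(0.85 f'_c b_w) = (2543950 − 771120)/(0.85 × 36 × 360) = 160.93 mm.
M_n = C_f(d − h_f/2) + (T − C_f)(d − a_w/2) = 771120 × (675 − 45) + 1772830 × (675 − 80.465) = 485.81 + 1054.01 = 1539.82 × 10⁶ N·mm.
M_n = 1539.82 kN·m.

M_n ≈ 1540 kN·m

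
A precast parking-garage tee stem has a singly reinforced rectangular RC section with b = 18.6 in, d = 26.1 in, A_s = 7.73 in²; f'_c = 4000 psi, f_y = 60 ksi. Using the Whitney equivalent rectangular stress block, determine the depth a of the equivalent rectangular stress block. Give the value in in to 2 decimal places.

T = A_s f_y = 7.73 × 60 = 463.8 kips.
a = T/(0.85 f'_c b) = 463.8/(0.85 × 4 × 18.6) = 7.33 in.

a ≈ 7.33 in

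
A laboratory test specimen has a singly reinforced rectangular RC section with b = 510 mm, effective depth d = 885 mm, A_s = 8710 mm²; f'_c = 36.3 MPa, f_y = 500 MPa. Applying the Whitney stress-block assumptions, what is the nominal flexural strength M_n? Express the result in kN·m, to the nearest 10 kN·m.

M_n ≈ 3250 kN·m

T = A_s f_y = 8710 × 500 = 4355000 N = 4355 kN.
From C = T: a = T/(0.85 f'_c b) = 4355000/(0.85 × 36.3 × 510) = 276.75 mm.
M_n = T(d − a/2) = 4355 kN × (885 − 138.375) mm = 3251.55 kN·m.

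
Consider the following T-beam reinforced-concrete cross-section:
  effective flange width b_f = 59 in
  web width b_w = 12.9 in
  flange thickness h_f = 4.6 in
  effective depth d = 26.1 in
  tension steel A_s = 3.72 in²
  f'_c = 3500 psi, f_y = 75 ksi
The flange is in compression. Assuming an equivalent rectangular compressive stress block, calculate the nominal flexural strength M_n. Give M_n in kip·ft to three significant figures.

Tension: T = A_s f_y = 3.72 × 75 = 279 kips.
Try a within the flange: a = T/(0.85 f'_c b_f) = 279/(0.85 × 3.5 × 59) = 1.590 in.
Since a = 1.590 ≤ h_f = 4.6 in, the stress block lies entirely in the flange; analyse as a rectangular beam of width b_f.
M_n = T(d − a/2) = 279 × (26.1 − 0.795) = 7060.1 kip·in.
M_n = 7060.1/12 = 588.34 kip·ft.

M_n ≈ 588 kip·ft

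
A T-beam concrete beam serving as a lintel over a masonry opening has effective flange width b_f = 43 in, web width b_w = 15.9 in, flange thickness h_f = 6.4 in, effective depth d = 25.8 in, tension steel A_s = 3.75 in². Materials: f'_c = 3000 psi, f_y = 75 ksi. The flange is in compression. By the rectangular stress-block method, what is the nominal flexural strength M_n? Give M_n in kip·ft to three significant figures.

M_n ≈ 575 kip·ft

Tension: T = A_s f_y = 3.75 × 75 = 281.25 kips.
Try a within the flange: a = T/(0.85 f'_c b_f) = 281.25/(0.85 × 3 × 43) = 2.565 in.
Since a = 2.565 ≤ h_f = 6.4 in, the stress block lies entirely in the flange; analyse as a rectangular beam of width b_f.
M_n = T(d − a/2) = 281.25 × (25.8 − 1.2825) = 6895.5 kip·in.
M_n = 6895.5/12 = 574.63 kip·ft.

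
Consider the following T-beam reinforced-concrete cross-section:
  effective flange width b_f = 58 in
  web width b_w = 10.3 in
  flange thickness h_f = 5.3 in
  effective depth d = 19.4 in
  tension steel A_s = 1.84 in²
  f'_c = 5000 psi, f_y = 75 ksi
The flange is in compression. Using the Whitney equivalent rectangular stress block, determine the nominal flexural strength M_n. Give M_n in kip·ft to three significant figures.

Tension: T = A_s f_y = 1.84 × 75 = 138 kips.
Try a within the flange: a = T/(0.85 f'_c b_f) = 138/(0.85 × 5 × 58) = 0.560 in.
Since a = 0.560 ≤ h_f = 5.3 in, the stress block lies entirely in the flange; analyse as a rectangular beam of width b_f.
M_n = T(d − a/2) = 138 × (19.4 − 0.28) = 2638.6 kip·in.
M_n = 2638.6/12 = 219.88 kip·ft.

M_n ≈ 220 kip·ft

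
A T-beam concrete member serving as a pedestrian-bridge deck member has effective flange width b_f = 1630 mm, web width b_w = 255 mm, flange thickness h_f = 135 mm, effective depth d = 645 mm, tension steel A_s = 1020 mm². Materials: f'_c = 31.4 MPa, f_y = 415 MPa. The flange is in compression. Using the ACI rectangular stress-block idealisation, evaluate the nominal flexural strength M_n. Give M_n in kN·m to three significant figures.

M_n ≈ 271 kN·m

Tension: T = A_s f_y = 1020 × 415 = 423300 N.
Try a within the flange: a = T/(0.85 f'_c b_f) = 423300/(0.85 × 31.4 × 1630) = 9.73 mm.
Since a = 9.73 ≤ h_f = 135 mm, the stress block lies entirely in the flange; analyse as a rectangular beam of width b_f.
M_n = T(d − a/2) = 423300 × (645 − 4.865) = 270.97 × 10⁶ N·mm.
M_n = 270.97 kN·m.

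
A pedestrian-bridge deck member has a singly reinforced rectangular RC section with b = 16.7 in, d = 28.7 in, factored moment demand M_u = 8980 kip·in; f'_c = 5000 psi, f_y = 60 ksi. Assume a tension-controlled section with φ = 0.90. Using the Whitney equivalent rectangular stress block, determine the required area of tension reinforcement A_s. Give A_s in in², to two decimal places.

M_n = M_u/φ = 8980/0.90 = 9977.78 kip·in.
From M_n = 0.85 f'_c a b (d − a/2):
a = d − √(d² − 2M_n/(0.85 f'_c b)) = 28.7 − √(28.7² − 2 × 9977.78/(0.85 × 5 × 16.7)) = 5.408 in.
A_s = 0.85 f'_c a b / f_y = 0.85 × 5 × 5.408 × 16.7 / 60 = 6.397 in².

A_s ≈ 6.40 in²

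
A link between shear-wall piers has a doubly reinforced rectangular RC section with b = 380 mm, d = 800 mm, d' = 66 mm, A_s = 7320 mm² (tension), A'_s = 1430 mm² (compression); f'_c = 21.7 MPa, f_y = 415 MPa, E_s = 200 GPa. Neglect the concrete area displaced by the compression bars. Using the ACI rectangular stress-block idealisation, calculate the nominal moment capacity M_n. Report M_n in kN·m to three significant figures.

Assume both tension and compression steel yield.
Net tension couple steel: A_s − A'_s = 5890 mm².
a = (A_s − A'_s) f_y / (0.85 f'_c b) = 2444350/(0.85 × 21.7 × 380) = 348.74 mm.
c = a/β₁ = 348.74/0.85 = 410.28 mm; ε'_s = 0.003(c − d')/c = 0.0025 ≥ f_y/E_s = 0.0021, so compression steel does yield.
M_n = (A_s − A'_s) f_y (d − a/2) + A'_s f_y (d − d') = [2444350 × (800 − 174.37) + 593450 × (800 − 66)] × 10⁻⁶ = 1529.26 + 435.59 = 1964.85 kN·m.

M_n ≈ 1960 kN·m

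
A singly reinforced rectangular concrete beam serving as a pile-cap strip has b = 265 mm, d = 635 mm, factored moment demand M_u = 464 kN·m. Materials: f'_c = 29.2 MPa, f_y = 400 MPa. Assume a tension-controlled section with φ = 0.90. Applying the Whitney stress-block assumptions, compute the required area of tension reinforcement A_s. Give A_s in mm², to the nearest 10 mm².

M_n = M_u/φ = 464/0.90 = 515.556 kN·m.
With M_n = 0.85 f'_c a b (d − a/2), solve the quadratic for a:
a = d − √(d² − 2M_n/(0.85 f'_c b)) = 635 − √(635² − 2 × 515.556×10⁶/(0.85 × 29.2 × 265)) = 138.56 mm.
A_s = 0.85 f'_c a b / f_y = 0.85 × 29.2 × 138.56 × 265 / 400 = 2278.4 mm².

A_s ≈ 2280 mm²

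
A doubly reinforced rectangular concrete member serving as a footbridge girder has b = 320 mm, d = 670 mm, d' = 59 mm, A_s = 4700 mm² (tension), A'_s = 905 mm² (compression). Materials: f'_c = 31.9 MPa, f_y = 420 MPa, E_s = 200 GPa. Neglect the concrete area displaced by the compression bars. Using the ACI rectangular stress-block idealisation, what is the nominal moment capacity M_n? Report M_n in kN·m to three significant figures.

M_n ≈ 1150 kN·m

Assume both tension and compression steel yield.
Net tension couple steel: A_s − A'_s = 3795 mm².
a = (A_s − A'_s) f_y / (0.85 f'_c b) = 1593900/(0.85 × 31.9 × 320) = 183.70 mm.
c = a/β₁ = 183.70/0.822 = 223.48 mm; ε'_s = 0.003(c − d')/c = 0.0022 ≥ f_y/E_s = 0.0021, so compression steel does yield.
M_n = (A_s − A'_s) f_y (d − a/2) + A'_s f_y (d − d') = [1593900 × (670 − 91.85) + 380100 × (670 − 59)] × 10⁻⁶ = 921.51 + 232.24 = 1153.75 kN·m.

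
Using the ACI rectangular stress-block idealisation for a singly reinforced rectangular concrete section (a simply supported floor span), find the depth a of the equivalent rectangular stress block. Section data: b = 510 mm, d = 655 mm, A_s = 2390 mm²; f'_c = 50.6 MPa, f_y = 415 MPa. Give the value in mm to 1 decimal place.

a ≈ 45.2 mm

T = A_s f_y = 2390 × 415 = 991850 N = 991.85 kN.
Setting C = 0.85 f'_c a b equal to T: a = 991850/(0.85 × 50.6 × 510) = 45.2 mm.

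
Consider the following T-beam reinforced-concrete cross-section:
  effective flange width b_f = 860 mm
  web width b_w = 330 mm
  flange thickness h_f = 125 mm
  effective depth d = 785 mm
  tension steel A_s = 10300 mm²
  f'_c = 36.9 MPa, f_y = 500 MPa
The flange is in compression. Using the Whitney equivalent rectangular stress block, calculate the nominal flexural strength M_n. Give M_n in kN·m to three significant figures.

Tension: T = A_s f_y = 10300 × 500 = 5150000 N.
Try a within the flange: a = T/(0.85 f'_c b_f) = 5150000/(0.85 × 36.9 × 860) = 190.93 mm.
a = 190.93 > h_f = 125 mm: the block extends into the web. Split into flange-overhang and web parts.
C_f = 0.85 f'_c (b_f − b_w) h_f = 0.85 × 36.9 × (860 − 330) × 125 = 2077931 N.
Remaining web compression depth: a_w = (T − C_f)/(0.85 f'_c b_w) = (5150000 − 2077931)/(0.85 × 36.9 × 330) = 296.81 mm.
M_n = C_f(d − h_f/2) + (T − C_f)(d − a_w/2) = 2077931 × (785 − 62.5) + 3072069 × (785 − 148.405) = 1501.31 + 1955.66 = 3456.97 × 10⁶ N·mm.
M_n = 3456.97 kN·m.

M_n ≈ 3460 kN·m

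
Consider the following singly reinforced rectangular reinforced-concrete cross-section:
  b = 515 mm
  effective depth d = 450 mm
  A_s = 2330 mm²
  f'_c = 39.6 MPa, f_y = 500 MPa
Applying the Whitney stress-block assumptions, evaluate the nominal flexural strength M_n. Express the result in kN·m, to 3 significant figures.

M_n ≈ 485 kN·m

T = A_s f_y = 2330 × 500 = 1165000 N = 1165 kN.
From C = T: a = T/(0.85 f'_c b) = 1165000/(0.85 × 39.6 × 515) = 67.21 mm.
M_n = T(d − a/2) = 1165 kN × (450 − 33.605) mm = 485.10 kN·m.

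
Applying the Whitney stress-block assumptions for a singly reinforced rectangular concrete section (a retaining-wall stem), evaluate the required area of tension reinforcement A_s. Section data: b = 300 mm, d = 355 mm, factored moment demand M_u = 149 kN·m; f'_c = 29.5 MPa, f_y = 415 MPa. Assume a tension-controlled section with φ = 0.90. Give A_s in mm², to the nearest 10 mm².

M_n = M_u/φ = 149/0.90 = 165.556 kN·m.
With M_n = 0.85 f'_c a b (d − a/2), solve the quadratic for a:
a = d − √(d² − 2M_n/(0.85 f'_c b)) = 355 − √(355² − 2 × 165.556×10⁶/(0.85 × 29.5 × 300)) = 68.63 mm.
A_s = 0.85 f'_c a b / f_y = 0.85 × 29.5 × 68.63 × 300 / 415 = 1244.0 mm².

A_s ≈ 1240 mm²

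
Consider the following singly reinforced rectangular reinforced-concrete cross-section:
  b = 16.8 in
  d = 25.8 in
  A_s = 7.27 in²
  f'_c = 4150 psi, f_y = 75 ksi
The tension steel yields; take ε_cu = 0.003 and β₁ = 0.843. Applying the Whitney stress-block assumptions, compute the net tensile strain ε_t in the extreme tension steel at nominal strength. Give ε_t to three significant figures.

ε_t ≈ 0.00409

a = A_s f_y/(0.85 f'_c b) = 9.201 in.
β₁ = 0.843, so c = a/β₁ = 9.201/0.843 = 10.915 in.
From the linear strain diagram with ε_cu = 0.003: ε_t = 0.003 (d − c)/c = 0.003 × (25.8 − 10.915)/10.915 = 0.00409.
ε_t is between 0.004 and 0.005 — transition zone.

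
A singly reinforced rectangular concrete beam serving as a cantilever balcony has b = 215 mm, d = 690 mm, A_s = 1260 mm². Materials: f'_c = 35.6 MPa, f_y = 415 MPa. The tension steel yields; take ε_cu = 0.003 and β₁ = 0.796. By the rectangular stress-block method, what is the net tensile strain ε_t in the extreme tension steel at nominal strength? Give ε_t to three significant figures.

ε_t ≈ 0.0175

a = A_s f_y/(0.85 f'_c b) = 80.37 mm.
β₁ = 0.796, so c = a/β₁ = 80.37/0.796 = 100.97 mm.
From the linear strain diagram with ε_cu = 0.003: ε_t = 0.003 (d − c)/c = 0.003 × (690 − 100.97)/100.97 = 0.0175.
Since ε_t ≥ 0.005, the section is tension-controlled.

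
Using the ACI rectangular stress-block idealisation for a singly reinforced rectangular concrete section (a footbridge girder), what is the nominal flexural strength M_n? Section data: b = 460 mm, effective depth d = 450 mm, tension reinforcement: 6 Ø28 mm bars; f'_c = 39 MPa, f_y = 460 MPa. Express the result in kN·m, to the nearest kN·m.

A_s = 6 × 616 = 3696 mm².
T = A_s f_y = 3696 × 460 = 1700160 N = 1700.16 kN.
From C = T: a = T/(0.85 f'_c b) = 1700160/(0.85 × 39 × 460) = 111.49 mm.
M_n = T(d − a/2) = 1700.16 kN × (450 − 55.745) mm = 670.30 kN·m.

M_n ≈ 670 kN·m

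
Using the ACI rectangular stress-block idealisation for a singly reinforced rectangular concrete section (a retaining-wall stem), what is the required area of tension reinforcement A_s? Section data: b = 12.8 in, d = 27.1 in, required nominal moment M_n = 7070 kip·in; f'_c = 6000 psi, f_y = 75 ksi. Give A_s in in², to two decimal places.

A_s ≈ 3.78 in²

From M_n = 0.85 f'_c a b (d − a/2):
a = d − √(d² − 2M_n/(0.85 f'_c b)) = 27.1 − √(27.1² − 2 × 7070/(0.85 × 6 × 12.8)) = 4.345 in.
A_s = 0.85 f'_c a b / f_y = 0.85 × 6 × 4.345 × 12.8 / 75 = 3.782 in².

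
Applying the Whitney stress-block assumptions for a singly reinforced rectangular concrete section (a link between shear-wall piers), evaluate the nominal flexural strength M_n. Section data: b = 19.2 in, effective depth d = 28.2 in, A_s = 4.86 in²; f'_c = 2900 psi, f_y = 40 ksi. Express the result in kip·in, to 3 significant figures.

T = A_s f_y = 4.86 × 40 = 194.4 kips.
a = T/(0.85 f'_c b) = 194.4/(0.85 × 2.9 × 19.2) = 4.108 in.
M_n = T(d − a/2) = 194.4 × (28.2 − 2.054) = 5082.8 kip·in.

M_n ≈ 5080 kip·in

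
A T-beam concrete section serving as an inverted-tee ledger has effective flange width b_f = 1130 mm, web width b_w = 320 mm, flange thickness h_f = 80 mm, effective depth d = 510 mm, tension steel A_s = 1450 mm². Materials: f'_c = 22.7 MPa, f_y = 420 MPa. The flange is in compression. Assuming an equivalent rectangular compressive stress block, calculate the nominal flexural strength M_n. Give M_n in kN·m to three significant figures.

Tension: T = A_s f_y = 1450 × 420 = 609000 N.
Try a within the flange: a = T/(0.85 f'_c b_f) = 609000/(0.85 × 22.7 × 1130) = 27.93 mm.
Since a = 27.93 ≤ h_f = 80 mm, the stress block lies entirely in the flange; analyse as a rectangular beam of width b_f.
M_n = T(d − a/2) = 609000 × (510 − 13.965) = 302.09 × 10⁶ N·mm.
M_n = 302.09 kN·m.

M_n ≈ 302 kN·m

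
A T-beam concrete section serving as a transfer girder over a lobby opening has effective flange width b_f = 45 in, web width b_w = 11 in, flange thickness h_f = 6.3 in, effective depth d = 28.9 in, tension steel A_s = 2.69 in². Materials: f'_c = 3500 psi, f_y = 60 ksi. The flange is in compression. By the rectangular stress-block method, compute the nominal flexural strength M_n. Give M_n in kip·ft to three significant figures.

Tension: T = A_s f_y = 2.69 × 60 = 161.4 kips.
Try a within the flange: a = T/(0.85 f'_c b_f) = 161.4/(0.85 × 3.5 × 45) = 1.206 in.
Since a = 1.206 ≤ h_f = 6.3 in, the stress block lies entirely in the flange; analyse as a rectangular beam of width b_f.
M_n = T(d − a/2) = 161.4 × (28.9 − 0.603) = 4567.1 kip·in.
M_n = 4567.1/12 = 380.59 kip·ft.

M_n ≈ 381 kip·ft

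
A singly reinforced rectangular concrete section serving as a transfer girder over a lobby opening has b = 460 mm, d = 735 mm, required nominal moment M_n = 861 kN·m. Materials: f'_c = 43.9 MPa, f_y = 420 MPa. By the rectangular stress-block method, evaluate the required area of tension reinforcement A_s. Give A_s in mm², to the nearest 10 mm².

A_s ≈ 2930 mm²

With M_n = 0.85 f'_c a b (d − a/2), solve the quadratic for a:
a = d − √(d² − 2M_n/(0.85 f'_c b)) = 735 − √(735² − 2 × 861×10⁶/(0.85 × 43.9 × 460)) = 71.75 mm.
A_s = 0.85 f'_c a b / f_y = 0.85 × 43.9 × 71.75 × 460 / 420 = 2932.3 mm².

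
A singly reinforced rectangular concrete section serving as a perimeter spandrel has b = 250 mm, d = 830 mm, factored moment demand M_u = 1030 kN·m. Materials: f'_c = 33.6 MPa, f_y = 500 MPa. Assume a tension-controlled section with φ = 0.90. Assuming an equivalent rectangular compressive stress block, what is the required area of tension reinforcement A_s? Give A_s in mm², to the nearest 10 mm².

A_s ≈ 3190 mm²

M_n = M_u/φ = 1030/0.90 = 1144.44 kN·m.
With M_n = 0.85 f'_c a b (d − a/2), solve the quadratic for a:
a = d − √(d² − 2M_n/(0.85 f'_c b)) = 830 − √(830² − 2 × 1144.44×10⁶/(0.85 × 33.6 × 250)) = 223.10 mm.
A_s = 0.85 f'_c a b / f_y = 0.85 × 33.6 × 223.10 × 250 / 500 = 3185.9 mm².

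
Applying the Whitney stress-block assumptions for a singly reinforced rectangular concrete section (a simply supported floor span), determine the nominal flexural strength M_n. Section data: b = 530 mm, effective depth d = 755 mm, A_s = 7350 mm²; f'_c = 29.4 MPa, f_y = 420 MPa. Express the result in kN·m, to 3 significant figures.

T = A_s f_y = 7350 × 420 = 3087000 N = 3087 kN.
From C = T: a = T/(0.85 f'_c b) = 3087000/(0.85 × 29.4 × 530) = 233.07 mm.
M_n = T(d − a/2) = 3087 kN × (755 − 116.535) mm = 1970.94 kN·m.

M_n ≈ 1970 kN·m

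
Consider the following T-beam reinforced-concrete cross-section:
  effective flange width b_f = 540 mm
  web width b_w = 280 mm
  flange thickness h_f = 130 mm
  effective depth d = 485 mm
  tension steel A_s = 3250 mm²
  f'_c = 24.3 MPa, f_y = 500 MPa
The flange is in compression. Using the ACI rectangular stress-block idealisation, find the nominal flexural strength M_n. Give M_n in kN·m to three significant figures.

M_n ≈ 668 kN·m

Tension: T = A_s f_y = 3250 × 500 = 1625000 N.
Try a within the flange: a = T/(0.85 f'_c b_f) = 1625000/(0.85 × 24.3 × 540) = 145.69 mm.
a = 145.69 > h_f = 130 mm: the block extends into the web. Split into flange-overhang and web parts.
C_f = 0.85 f'_c (b_f − b_w) h_f = 0.85 × 24.3 × (540 − 280) × 130 = 698139 N.
Remaining web compression depth: a_w = (T − C_f)/(0.85 f'_c b_w) = (1625000 − 698139)/(0.85 × 24.3 × 280) = 160.26 mm.
M_n = C_f(d − h_f/2) + (T − C_f)(d − a_w/2) = 698139 × (485 − 65) + 926861 × (485 − 80.13) = 293.22 + 375.26 = 668.48 × 10⁶ N·mm.
M_n = 668.48 kN·m.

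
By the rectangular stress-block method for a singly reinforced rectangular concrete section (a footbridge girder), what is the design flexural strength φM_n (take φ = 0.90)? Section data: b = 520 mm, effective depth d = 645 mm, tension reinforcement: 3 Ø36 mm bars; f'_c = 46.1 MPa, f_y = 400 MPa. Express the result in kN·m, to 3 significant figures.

A_s = 3 × 1018 = 3054 mm².
T = A_s f_y = 3054 × 400 = 1221600 N = 1221.6 kN.
From C = T: a = T/(0.85 f'_c b) = 1221600/(0.85 × 46.1 × 520) = 59.95 mm.
M_n = T(d − a/2) = 1221.6 kN × (645 − 29.975) mm = 751.31 kN·m.
φM_n = 0.90 × 751.31 = 676.18 kN·m.

φM_n ≈ 676 kN·m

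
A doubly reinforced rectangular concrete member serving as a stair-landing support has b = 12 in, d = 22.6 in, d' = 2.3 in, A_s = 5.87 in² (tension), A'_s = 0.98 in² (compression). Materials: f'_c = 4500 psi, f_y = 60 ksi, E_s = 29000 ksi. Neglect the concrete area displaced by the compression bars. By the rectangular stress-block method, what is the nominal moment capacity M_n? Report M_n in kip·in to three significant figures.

M_n ≈ 6890 kip·in

Assume both steels yield.
a = (A_s − A'_s) f_y/(0.85 f'_c b) = (5.87 − 0.98) × 60/(0.85 × 4.5 × 12) = 6.392 in.
c = a/β₁ = 6.392/0.825 = 7.748 in; ε'_s = 0.003(c − d')/c = 0.0021 ≥ ε_y = 0.0021, so the compression steel yields.
M_n = (A_s − A'_s) f_y (d − a/2) + A'_s f_y (d − d') = 293.4 × (22.6 − 3.196) + 58.8 × (22.6 − 2.3) = 5693.1 + 1193.6 = 6886.7 kip·in.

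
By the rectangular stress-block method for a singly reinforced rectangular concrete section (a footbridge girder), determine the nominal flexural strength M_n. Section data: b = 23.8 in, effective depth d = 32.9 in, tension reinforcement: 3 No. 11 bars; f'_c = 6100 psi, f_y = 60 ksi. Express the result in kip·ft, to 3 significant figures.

A_s = 3 × 1.56 = 4.68 in².
T = A_s f_y = 4.68 × 60 = 280.8 kips.
a = T/(0.85 f'_c b) = 280.8/(0.85 × 6.1 × 23.8) = 2.275 in.
M_n = T(d − a/2) = 280.8 × (32.9 − 1.1375) = 8918.9 kip·in = 8918.9/12 = 743.24 kip·ft.

M_n ≈ 743 kip·ft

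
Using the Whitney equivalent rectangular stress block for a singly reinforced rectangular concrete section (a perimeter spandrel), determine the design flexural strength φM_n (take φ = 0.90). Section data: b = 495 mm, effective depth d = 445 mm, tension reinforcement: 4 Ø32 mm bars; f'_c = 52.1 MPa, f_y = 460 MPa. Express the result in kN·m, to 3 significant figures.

φM_n ≈ 548 kN·m

A_s = 4 × 804 = 3216 mm².
T = A_s f_y = 3216 × 460 = 1479360 N = 1479.36 kN.
From C = T: a = T/(0.85 f'_c b) = 1479360/(0.85 × 52.1 × 495) = 67.49 mm.
M_n = T(d − a/2) = 1479.36 kN × (445 − 33.745) mm = 608.39 kN·m.
φM_n = 0.90 × 608.39 = 547.55 kN·m.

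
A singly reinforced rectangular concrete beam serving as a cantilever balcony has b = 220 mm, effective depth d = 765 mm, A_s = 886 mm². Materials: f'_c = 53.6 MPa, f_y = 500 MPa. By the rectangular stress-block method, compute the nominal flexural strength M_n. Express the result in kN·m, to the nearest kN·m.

T = A_s f_y = 886 × 500 = 443000 N = 443 kN.
From C = T: a = T/(0.85 f'_c b) = 443000/(0.85 × 53.6 × 220) = 44.20 mm.
M_n = T(d − a/2) = 443 kN × (765 − 22.1) mm = 329.10 kN·m.

M_n ≈ 329 kN·m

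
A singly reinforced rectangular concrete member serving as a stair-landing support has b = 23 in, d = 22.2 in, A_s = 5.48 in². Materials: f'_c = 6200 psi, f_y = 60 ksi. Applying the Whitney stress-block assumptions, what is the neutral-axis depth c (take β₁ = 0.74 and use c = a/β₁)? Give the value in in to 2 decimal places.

T = A_s f_y = 5.48 × 60 = 328.8 kips.
a = T/(0.85 f'_c b) = 328.8/(0.85 × 6.2 × 23) = 2.7126 in.
With β₁ = 0.74, c = a/β₁ = 2.7126/0.74 = 3.67 in.

c ≈ 3.67 in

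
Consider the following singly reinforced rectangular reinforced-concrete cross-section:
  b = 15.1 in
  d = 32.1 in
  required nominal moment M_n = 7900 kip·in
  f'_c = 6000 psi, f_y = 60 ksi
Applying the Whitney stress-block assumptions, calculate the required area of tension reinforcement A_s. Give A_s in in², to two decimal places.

From M_n = 0.85 f'_c a b (d − a/2):
a = d − √(d² − 2M_n/(0.85 f'_c b)) = 32.1 − √(32.1² − 2 × 7900/(0.85 × 6 × 15.1)) = 3.373 in.
A_s = 0.85 f'_c a b / f_y = 0.85 × 6 × 3.373 × 15.1 / 60 = 4.329 in².

A_s ≈ 4.33 in²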